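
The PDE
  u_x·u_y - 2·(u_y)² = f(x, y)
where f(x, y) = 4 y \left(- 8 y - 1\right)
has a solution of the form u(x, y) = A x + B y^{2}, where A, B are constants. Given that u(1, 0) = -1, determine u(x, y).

Substitute the ansatz u = A x + B y^{2} into the left-hand side.
Derivatives of the ansatz:
  u_x = A
  u_y = 2 B y
Term by term:
  u_x·u_y = 2 A B y
  -2·(u_y)² = - 8 B^{2} y^{2}
So the left-hand side equals
  2 A B y - 8 B^{2} y^{2}
This must equal f(x, y) = 4 y \left(- 8 y - 1\right) identically.
Matching coefficients of the independent functions:
  [y]:  2 A B = -4
  [y^{2}]:  - 8 B^{2} = -32
These equations allow (A, B) = (-1, 2) or (1, -2).
Impose the point condition(s):
  u(1, 0) = -1  ⟹  A = -1
Only A = -1, B = 2 satisfies everything.
Hence u(x, y) = - x + 2 y^{2}.

Answer: u(x, y) = - x + 2 y^{2}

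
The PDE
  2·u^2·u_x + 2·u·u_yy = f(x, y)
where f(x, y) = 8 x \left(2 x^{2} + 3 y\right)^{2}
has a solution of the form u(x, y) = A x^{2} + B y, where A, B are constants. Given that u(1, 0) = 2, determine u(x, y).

Answer: u(x, y) = 2 x^{2} + 3 y

Derivation:
Substitute the ansatz u = A x^{2} + B y into the left-hand side.
Derivatives of the ansatz:
  u_x = 2 A x
  u_yy = 0
Term by term:
  2·u^2·u_x = 4 A^{3} x^{5} + 8 A^{2} B x^{3} y + 4 A B^{2} x y^{2}
  2·u·u_yy = 0
So the left-hand side equals
  4 A^{3} x^{5} + 8 A^{2} B x^{3} y + 4 A B^{2} x y^{2}
This must equal f(x, y) identically; expanded, f = 32 x^{5} + 96 x^{3} y + 72 x y^{2}.
Matching coefficients of the independent functions:
  [x^{5}]:  4 A^{3} = 32
  [x y^{2}]:  4 A B^{2} = 72
  [x^{3} y]:  8 A^{2} B = 96
Solving: A = 2, B = 3.
Check against the point condition:
  u(1, 0) = 2  ⟹  A = 2  ✓
Hence u(x, y) = 2 x^{2} + 3 y.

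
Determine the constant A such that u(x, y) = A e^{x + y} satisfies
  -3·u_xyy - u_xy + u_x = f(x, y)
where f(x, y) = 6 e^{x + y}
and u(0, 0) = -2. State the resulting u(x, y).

Substitute the ansatz u = A e^{x + y} into the left-hand side.
Derivatives of the ansatz:
  u_xyy = A e^{x} e^{y}
  u_xy = A e^{x} e^{y}
  u_x = A e^{x} e^{y}
Term by term:
  -3·u_xyy = - 3 A e^{x} e^{y}
  -u_xy = - A e^{x} e^{y}
  u_x = A e^{x} e^{y}
So the left-hand side equals
  - 3 A e^{x} e^{y}
This must equal f(x, y) identically; expanded, f = 6 e^{x} e^{y}.
Matching coefficients of the independent functions:
  [e^{x} e^{y}]:  - 3 A = 6
Solving: A = -2.
Check against the point condition:
  u(0, 0) = -2  ⟹  A = -2  ✓
Hence u(x, y) = - 2 e^{x + y}.

Answer: u(x, y) = - 2 e^{x + y}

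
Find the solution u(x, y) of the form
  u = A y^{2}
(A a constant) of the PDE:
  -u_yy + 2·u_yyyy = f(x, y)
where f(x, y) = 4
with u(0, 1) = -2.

Substitute the ansatz u = A y^{2} into the left-hand side.
Derivatives of the ansatz:
  u_yy = 2 A
  u_yyyy = 0
Term by term:
  -u_yy = - 2 A
  2·u_yyyy = 0
So the left-hand side equals
  - 2 A
This must equal f(x, y) = 4 identically.
Matching coefficients of the independent functions:
  [constant term]:  - 2 A = 4
Solving: A = -2.
Check against the point condition:
  u(0, 1) = -2  ⟹  A = -2  ✓
Hence u(x, y) = - 2 y^{2}.

Answer: u(x, y) = - 2 y^{2}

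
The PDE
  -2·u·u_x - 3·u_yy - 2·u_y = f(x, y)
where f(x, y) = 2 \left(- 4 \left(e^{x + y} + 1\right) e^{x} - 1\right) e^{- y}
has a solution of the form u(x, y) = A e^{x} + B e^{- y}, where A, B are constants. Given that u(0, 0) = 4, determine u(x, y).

Substitute the ansatz u = A e^{x} + B e^{- y} into the left-hand side.
Derivatives of the ansatz:
  u_x = A e^{x}
  u_yy = B e^{- y}
  u_y = - B e^{- y}
Term by term:
  -2·u·u_x = - 2 A^{2} e^{2 x} - 2 A B e^{x} e^{- y}
  -3·u_yy = - 3 B e^{- y}
  -2·u_y = 2 B e^{- y}
So the left-hand side equals
  - 2 A^{2} e^{2 x} - 2 A B e^{x} e^{- y} - B e^{- y}
This must equal f(x, y) = 2 \left(- 4 \left(e^{x + y} + 1\right) e^{x} - 1\right) e^{- y} identically.
Matching coefficients of the independent functions:
  [e^{x} e^{- y}]:  - 2 A B = -8
  [e^{2 x}]:  - 2 A^{2} = -8
  [e^{- y}]:  - B = -2
Solving: A = 2, B = 2.
Check against the point condition:
  u(0, 0) = 4  ⟹  A + B = 4  ✓
Hence u(x, y) = 2 e^{x} + 2 e^{- y}.

Answer: u(x, y) = 2 e^{x} + 2 e^{- y}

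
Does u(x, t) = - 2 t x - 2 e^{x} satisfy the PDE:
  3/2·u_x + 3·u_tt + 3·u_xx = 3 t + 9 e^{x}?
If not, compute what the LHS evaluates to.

Evaluate each term of the left-hand side for u = - 2 t x - 2 e^{x}.
Derivatives:
  u_x = - 2 t - 2 e^{x}
  u_tt = 0
  u_xx = - 2 e^{x}
Terms:
  3/2·u_x = - 3 t - 3 e^{x}
  3·u_tt = 0
  3·u_xx = - 6 e^{x}
Sum: LHS = - 3 t - 9 e^{x}
Given right-hand side: 3 t + 9 e^{x}. Difference LHS − RHS = - 6 t - 18 e^{x} ≠ 0, so u is not a solution.

Answer: No, the LHS evaluates to - 3 t - 9 e^{x}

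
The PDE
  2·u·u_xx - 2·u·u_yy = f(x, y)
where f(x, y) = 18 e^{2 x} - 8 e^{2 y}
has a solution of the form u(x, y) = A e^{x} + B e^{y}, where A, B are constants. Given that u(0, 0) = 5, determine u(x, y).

Substitute the ansatz u = A e^{x} + B e^{y} into the left-hand side.
Derivatives of the ansatz:
  u_xx = A e^{x}
  u_yy = B e^{y}
Term by term:
  2·u·u_xx = 2 A^{2} e^{2 x} + 2 A B e^{x} e^{y}
  -2·u·u_yy = - 2 A B e^{x} e^{y} - 2 B^{2} e^{2 y}
So the left-hand side equals
  2 A^{2} e^{2 x} - 2 B^{2} e^{2 y}
This must equal f(x, y) = 18 e^{2 x} - 8 e^{2 y} identically.
Matching coefficients of the independent functions:
  [e^{2 x}]:  2 A^{2} = 18
  [e^{2 y}]:  - 2 B^{2} = -8
These equations allow (A, B) = (-3, -2) or (-3, 2) or (3, -2) or (3, 2).
Impose the point condition(s):
  u(0, 0) = 5  ⟹  A + B = 5
Only A = 3, B = 2 satisfies everything.
Hence u(x, y) = 3 e^{x} + 2 e^{y}.

Answer: u(x, y) = 3 e^{x} + 2 e^{y}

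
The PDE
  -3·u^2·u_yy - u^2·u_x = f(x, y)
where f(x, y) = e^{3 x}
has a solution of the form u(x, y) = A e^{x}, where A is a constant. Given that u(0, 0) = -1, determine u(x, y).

Substitute the ansatz u = A e^{x} into the left-hand side.
Derivatives of the ansatz:
  u_yy = 0
  u_x = A e^{x}
Term by term:
  -3·u^2·u_yy = 0
  -u^2·u_x = - A^{3} e^{3 x}
So the left-hand side equals
  - A^{3} e^{3 x}
This must equal f(x, y) = e^{3 x} identically.
Matching coefficients of the independent functions:
  [e^{3 x}]:  - A^{3} = 1
Solving: A = -1.
Check against the point condition:
  u(0, 0) = -1  ⟹  A = -1  ✓
Hence u(x, y) = - e^{x}.

Answer: u(x, y) = - e^{x}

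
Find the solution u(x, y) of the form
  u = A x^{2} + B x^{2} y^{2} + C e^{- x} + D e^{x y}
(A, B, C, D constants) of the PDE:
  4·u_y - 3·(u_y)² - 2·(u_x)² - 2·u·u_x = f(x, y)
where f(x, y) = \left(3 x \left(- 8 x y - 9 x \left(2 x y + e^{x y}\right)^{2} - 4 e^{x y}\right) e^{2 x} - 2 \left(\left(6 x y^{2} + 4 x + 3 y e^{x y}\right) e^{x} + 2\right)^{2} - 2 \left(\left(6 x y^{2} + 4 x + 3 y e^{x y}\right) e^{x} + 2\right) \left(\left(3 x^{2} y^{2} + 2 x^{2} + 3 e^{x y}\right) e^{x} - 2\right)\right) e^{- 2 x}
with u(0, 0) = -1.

Answer: u(x, y) = - 3 x^{2} y^{2} - 2 x^{2} - 3 e^{x y} + 2 e^{- x}

Derivation:
Substitute the ansatz u = A x^{2} + B x^{2} y^{2} + C e^{- x} + D e^{x y} into the left-hand side.
Derivatives of the ansatz:
  u_y = 2 B x^{2} y + D x e^{x y}
  u_x = 2 A x + 2 B x y^{2} - C e^{- x} + D y e^{x y}
Term by term:
  4·u_y = 8 B x^{2} y + 4 D x e^{x y}
  -3·(u_y)² = - 12 B^{2} x^{4} y^{2} - 12 B D x^{3} y e^{x y} - 3 D^{2} x^{2} e^{2 x y}
  -2·(u_x)² = - 8 A^{2} x^{2} - 16 A B x^{2} y^{2} + 8 A C x e^{- x} - 8 A D x y e^{x y} - 8 B^{2} x^{2} y^{4} + 8 B C x y^{2} e^{- x} - 8 B D x y^{3} e^{x y} - 2 C^{2} e^{- 2 x} + 4 C D y e^{- x} e^{x y} - 2 D^{2} y^{2} e^{2 x y}
  -2·u·u_x = - 4 A^{2} x^{3} - 8 A B x^{3} y^{2} + 2 A C x^{2} e^{- x} - 4 A C x e^{- x} - 2 A D x^{2} y e^{x y} - 4 A D x e^{x y} - 4 B^{2} x^{3} y^{4} + 2 B C x^{2} y^{2} e^{- x} - 4 B C x y^{2} e^{- x} - 2 B D x^{2} y^{3} e^{x y} - 4 B D x y^{2} e^{x y} + 2 C^{2} e^{- 2 x} - 2 C D y e^{- x} e^{x y} + 2 C D e^{- x} e^{x y} - 2 D^{2} y e^{2 x y}
Sum these and collect like terms in the independent variables.
This must equal f(x, y) identically; expanded, f = - 108 x^{4} y^{2} - 36 x^{3} y^{4} - 48 x^{3} y^{2} - 108 x^{3} y e^{x y} - 16 x^{3} - 72 x^{2} y^{4} - 18 x^{2} y^{3} e^{x y} - 96 x^{2} y^{2} - 12 x^{2} y^{2} e^{- x} - 12 x^{2} y e^{x y} - 24 x^{2} y - 27 x^{2} e^{2 x y} - 32 x^{2} - 8 x^{2} e^{- x} - 72 x y^{3} e^{x y} - 36 x y^{2} e^{x y} - 24 x y^{2} e^{- x} - 48 x y e^{x y} - 36 x e^{x y} - 16 x e^{- x} - 18 y^{2} e^{2 x y} - 18 y e^{2 x y} - 12 y e^{- x} e^{x y} - 12 e^{- x} e^{x y}.
Matching coefficients of the independent functions:
(each divided by its leading coefficient; functions giving the same equation are listed together)
  [x^{2}, x^{3}]:  A^{2} - 4 = 0
  [x e^{- x}, x^{2} e^{- x}]:  A C + 4 = 0
  [x e^{x y}]:  A D - D - 9 = 0
  [x^{2} y]:  B + 3 = 0
  [x^{2} y^{2}, x^{3} y^{2}]:  A B - 6 = 0
  [x^{2} y^{4}, x^{3} y^{4}, x^{4} y^{2}]:  B^{2} - 9 = 0
  [x^{2} e^{2 x y}, y e^{2 x y}, y^{2} e^{2 x y}]:  D^{2} - 9 = 0
  [e^{- x} e^{x y}, y e^{- x} e^{x y}]:  C D + 6 = 0
  [x y e^{x y}, x^{2} y e^{x y}]:  A D - 6 = 0
  [x y^{2} e^{- x}, x^{2} y^{2} e^{- x}]:  B C + 6 = 0
  [x y^{2} e^{x y}, x y^{3} e^{x y}, x^{2} y^{3} e^{x y}, …]:  B D - 9 = 0
Solving: A = -2, B = -3, C = 2, D = -3.
Check against the point condition:
  u(0, 0) = -1  ⟹  C + D = -1  ✓
Hence u(x, y) = - 3 x^{2} y^{2} - 2 x^{2} - 3 e^{x y} + 2 e^{- x}.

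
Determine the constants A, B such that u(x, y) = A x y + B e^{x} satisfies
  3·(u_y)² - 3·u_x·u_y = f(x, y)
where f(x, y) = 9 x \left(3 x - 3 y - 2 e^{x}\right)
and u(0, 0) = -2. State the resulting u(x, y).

Substitute the ansatz u = A x y + B e^{x} into the left-hand side.
Derivatives of the ansatz:
  u_y = A x
  u_x = A y + B e^{x}
Term by term:
  3·(u_y)² = 3 A^{2} x^{2}
  -3·u_x·u_y = - 3 A^{2} x y - 3 A B x e^{x}
So the left-hand side equals
  3 A^{2} x^{2} - 3 A^{2} x y - 3 A B x e^{x}
This must equal f(x, y) identically; expanded, f = 27 x^{2} - 27 x y - 18 x e^{x}.
Matching coefficients of the independent functions:
  [x^{2}]:  3 A^{2} = 27
  [x y]:  - 3 A^{2} = -27
  [x e^{x}]:  - 3 A B = -18
These equations allow (A, B) = (-3, -2) or (3, 2).
Impose the point condition(s):
  u(0, 0) = -2  ⟹  B = -2
Only A = -3, B = -2 satisfies everything.
Hence u(x, y) = - 3 x y - 2 e^{x}.

Answer: u(x, y) = - 3 x y - 2 e^{x}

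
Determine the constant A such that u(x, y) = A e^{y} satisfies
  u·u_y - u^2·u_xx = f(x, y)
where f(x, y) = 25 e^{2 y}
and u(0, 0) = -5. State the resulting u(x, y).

Substitute the ansatz u = A e^{y} into the left-hand side.
Derivatives of the ansatz:
  u_y = A e^{y}
  u_xx = 0
Term by term:
  u·u_y = A^{2} e^{2 y}
  -u^2·u_xx = 0
So the left-hand side equals
  A^{2} e^{2 y}
This must equal f(x, y) = 25 e^{2 y} identically.
Matching coefficients of the independent functions:
  [e^{2 y}]:  A^{2} = 25
These equations allow (A) = (-5) or (5).
Impose the point condition(s):
  u(0, 0) = -5  ⟹  A = -5
Only A = -5 satisfies everything.
Hence u(x, y) = - 5 e^{y}.

Answer: u(x, y) = - 5 e^{y}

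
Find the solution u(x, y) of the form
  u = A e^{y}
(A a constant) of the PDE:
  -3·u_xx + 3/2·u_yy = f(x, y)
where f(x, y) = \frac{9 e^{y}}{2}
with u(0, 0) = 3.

Answer: u(x, y) = 3 e^{y}

Derivation:
Substitute the ansatz u = A e^{y} into the left-hand side.
Derivatives of the ansatz:
  u_xx = 0
  u_yy = A e^{y}
Term by term:
  -3·u_xx = 0
  3/2·u_yy = \frac{3 A e^{y}}{2}
So the left-hand side equals
  \frac{3 A e^{y}}{2}
This must equal f(x, y) = \frac{9 e^{y}}{2} identically.
Matching coefficients of the independent functions:
  [e^{y}]:  \frac{3 A}{2} = \frac{9}{2}
Solving: A = 3.
Check against the point condition:
  u(0, 0) = 3  ⟹  A = 3  ✓
Hence u(x, y) = 3 e^{y}.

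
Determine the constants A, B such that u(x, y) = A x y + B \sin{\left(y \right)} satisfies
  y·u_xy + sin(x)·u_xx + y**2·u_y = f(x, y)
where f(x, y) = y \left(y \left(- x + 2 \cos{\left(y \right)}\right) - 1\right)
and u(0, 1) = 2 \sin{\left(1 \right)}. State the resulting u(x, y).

Answer: u(x, y) = - x y + 2 \sin{\left(y \right)}

Derivation:
Substitute the ansatz u = A x y + B \sin{\left(y \right)} into the left-hand side.
Derivatives of the ansatz:
  u_xy = A
  u_xx = 0
  u_y = A x + B \cos{\left(y \right)}
Term by term:
  y·u_xy = A y
  sin(x)·u_xx = 0
  y**2·u_y = A x y^{2} + B y^{2} \cos{\left(y \right)}
So the left-hand side equals
  A x y^{2} + A y + B y^{2} \cos{\left(y \right)}
This must equal f(x, y) identically; expanded, f = - x y^{2} + 2 y^{2} \cos{\left(y \right)} - y.
Matching coefficients of the independent functions:
  [y, x y^{2}]:  A = -1
  [y^{2} \cos{\left(y \right)}]:  B = 2
Solving: A = -1, B = 2.
Check against the point condition:
  u(0, 1) = 2 \sin{\left(1 \right)}  ⟹  B \sin{\left(1 \right)} = 2 \sin{\left(1 \right)}  ✓
Hence u(x, y) = - x y + 2 \sin{\left(y \right)}.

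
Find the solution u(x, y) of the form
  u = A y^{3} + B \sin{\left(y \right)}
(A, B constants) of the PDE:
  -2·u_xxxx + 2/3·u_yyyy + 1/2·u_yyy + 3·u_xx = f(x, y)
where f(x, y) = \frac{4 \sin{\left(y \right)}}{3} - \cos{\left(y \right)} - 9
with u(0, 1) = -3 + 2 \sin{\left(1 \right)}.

Substitute the ansatz u = A y^{3} + B \sin{\left(y \right)} into the left-hand side.
Derivatives of the ansatz:
  u_xxxx = 0
  u_yyyy = B \sin{\left(y \right)}
  u_yyy = 6 A - B \cos{\left(y \right)}
  u_xx = 0
Term by term:
  -2·u_xxxx = 0
  2/3·u_yyyy = \frac{2 B \sin{\left(y \right)}}{3}
  1/2·u_yyy = 3 A - \frac{B \cos{\left(y \right)}}{2}
  3·u_xx = 0
So the left-hand side equals
  3 A + \frac{2 B \sin{\left(y \right)}}{3} - \frac{B \cos{\left(y \right)}}{2}
This must equal f(x, y) = \frac{4 \sin{\left(y \right)}}{3} - \cos{\left(y \right)} - 9 identically.
Matching coefficients of the independent functions:
  [constant term]:  3 A = -9
  [\sin{\left(y \right)}]:  \frac{2 B}{3} = \frac{4}{3}
  [\cos{\left(y \right)}]:  - \frac{B}{2} = -1
Solving: A = -3, B = 2.
Check against the point condition:
  u(0, 1) = -3 + 2 \sin{\left(1 \right)}  ⟹  A + B \sin{\left(1 \right)} = -3 + 2 \sin{\left(1 \right)}  ✓
Hence u(x, y) = - 3 y^{3} + 2 \sin{\left(y \right)}.

Answer: u(x, y) = - 3 y^{3} + 2 \sin{\left(y \right)}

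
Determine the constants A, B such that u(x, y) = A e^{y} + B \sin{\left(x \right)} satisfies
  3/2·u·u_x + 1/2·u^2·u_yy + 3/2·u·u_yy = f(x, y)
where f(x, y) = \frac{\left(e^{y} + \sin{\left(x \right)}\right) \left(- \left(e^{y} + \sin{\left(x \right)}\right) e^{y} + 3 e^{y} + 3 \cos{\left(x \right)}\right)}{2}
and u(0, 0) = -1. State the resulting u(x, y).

Substitute the ansatz u = A e^{y} + B \sin{\left(x \right)} into the left-hand side.
Derivatives of the ansatz:
  u_x = B \cos{\left(x \right)}
  u_yy = A e^{y}
Term by term:
  3/2·u·u_x = \frac{3 A B e^{y} \cos{\left(x \right)}}{2} + \frac{3 B^{2} \sin{\left(x \right)} \cos{\left(x \right)}}{2}
  1/2·u^2·u_yy = \frac{A^{3} e^{3 y}}{2} + A^{2} B e^{2 y} \sin{\left(x \right)} + \frac{A B^{2} e^{y} \sin^{2}{\left(x \right)}}{2}
  3/2·u·u_yy = \frac{3 A^{2} e^{2 y}}{2} + \frac{3 A B e^{y} \sin{\left(x \right)}}{2}
So the left-hand side equals
  \frac{A^{3} e^{3 y}}{2} + A^{2} B e^{2 y} \sin{\left(x \right)} + \frac{3 A^{2} e^{2 y}}{2} + \frac{A B^{2} e^{y} \sin^{2}{\left(x \right)}}{2} + \frac{3 A B e^{y} \sin{\left(x \right)}}{2} + \frac{3 A B e^{y} \cos{\left(x \right)}}{2} + \frac{3 B^{2} \sin{\left(x \right)} \cos{\left(x \right)}}{2}
This must equal f(x, y) identically; expanded, f = - \frac{e^{3 y}}{2} - e^{2 y} \sin{\left(x \right)} + \frac{3 e^{2 y}}{2} - \frac{e^{y} \sin^{2}{\left(x \right)}}{2} + \frac{3 e^{y} \sin{\left(x \right)}}{2} + \frac{3 e^{y} \cos{\left(x \right)}}{2} + \frac{3 \sin{\left(x \right)} \cos{\left(x \right)}}{2}.
Matching coefficients of the independent functions:
  [e^{y} \sin{\left(x \right)}, e^{y} \cos{\left(x \right)}]:  \frac{3 A B}{2} = \frac{3}{2}
  [e^{y} \sin^{2}{\left(x \right)}]:  \frac{A B^{2}}{2} = - \frac{1}{2}
  [e^{2 y} \sin{\left(x \right)}]:  A^{2} B = -1
  [\sin{\left(x \right)} \cos{\left(x \right)}]:  \frac{3 B^{2}}{2} = \frac{3}{2}
  [e^{2 y}]:  \frac{3 A^{2}}{2} = \frac{3}{2}
  [e^{3 y}]:  \frac{A^{3}}{2} = - \frac{1}{2}
Solving: A = -1, B = -1.
Check against the point condition:
  u(0, 0) = -1  ⟹  A = -1  ✓
Hence u(x, y) = - e^{y} - \sin{\left(x \right)}.

Answer: u(x, y) = - e^{y} - \sin{\left(x \right)}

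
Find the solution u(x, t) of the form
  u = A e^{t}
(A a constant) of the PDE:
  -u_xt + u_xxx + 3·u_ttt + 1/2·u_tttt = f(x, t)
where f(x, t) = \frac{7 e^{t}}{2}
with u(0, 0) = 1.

Substitute the ansatz u = A e^{t} into the left-hand side.
Derivatives of the ansatz:
  u_xt = 0
  u_xxx = 0
  u_ttt = A e^{t}
  u_tttt = A e^{t}
Term by term:
  -u_xt = 0
  u_xxx = 0
  3·u_ttt = 3 A e^{t}
  1/2·u_tttt = \frac{A e^{t}}{2}
So the left-hand side equals
  \frac{7 A e^{t}}{2}
This must equal f(x, t) = \frac{7 e^{t}}{2} identically.
Matching coefficients of the independent functions:
  [e^{t}]:  \frac{7 A}{2} = \frac{7}{2}
Solving: A = 1.
Check against the point condition:
  u(0, 0) = 1  ⟹  A = 1  ✓
Hence u(x, t) = e^{t}.

Answer: u(x, t) = e^{t}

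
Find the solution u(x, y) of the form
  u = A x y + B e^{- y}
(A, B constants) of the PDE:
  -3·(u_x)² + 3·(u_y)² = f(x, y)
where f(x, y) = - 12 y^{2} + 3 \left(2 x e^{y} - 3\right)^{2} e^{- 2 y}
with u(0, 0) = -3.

Substitute the ansatz u = A x y + B e^{- y} into the left-hand side.
Derivatives of the ansatz:
  u_x = A y
  u_y = A x - B e^{- y}
Term by term:
  -3·(u_x)² = - 3 A^{2} y^{2}
  3·(u_y)² = 3 A^{2} x^{2} - 6 A B x e^{- y} + 3 B^{2} e^{- 2 y}
So the left-hand side equals
  3 A^{2} x^{2} - 3 A^{2} y^{2} - 6 A B x e^{- y} + 3 B^{2} e^{- 2 y}
This must equal f(x, y) identically; expanded, f = 12 x^{2} - 36 x e^{- y} - 12 y^{2} + 27 e^{- 2 y}.
Matching coefficients of the independent functions:
  [x^{2}]:  3 A^{2} = 12
  [y^{2}]:  - 3 A^{2} = -12
  [x e^{- y}]:  - 6 A B = -36
  [e^{- 2 y}]:  3 B^{2} = 27
These equations allow (A, B) = (-2, -3) or (2, 3).
Impose the point condition(s):
  u(0, 0) = -3  ⟹  B = -3
Only A = -2, B = -3 satisfies everything.
Hence u(x, y) = - 2 x y - 3 e^{- y}.

Answer: u(x, y) = - 2 x y - 3 e^{- y}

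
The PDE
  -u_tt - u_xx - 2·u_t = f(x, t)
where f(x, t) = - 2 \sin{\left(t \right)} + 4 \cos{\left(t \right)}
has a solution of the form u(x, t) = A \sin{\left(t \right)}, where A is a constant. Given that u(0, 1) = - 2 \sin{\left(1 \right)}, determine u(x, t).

Answer: u(x, t) = - 2 \sin{\left(t \right)}

Derivation:
Substitute the ansatz u = A \sin{\left(t \right)} into the left-hand side.
Derivatives of the ansatz:
  u_tt = - A \sin{\left(t \right)}
  u_xx = 0
  u_t = A \cos{\left(t \right)}
Term by term:
  -u_tt = A \sin{\left(t \right)}
  -u_xx = 0
  -2·u_t = - 2 A \cos{\left(t \right)}
So the left-hand side equals
  A \sin{\left(t \right)} - 2 A \cos{\left(t \right)}
This must equal f(x, t) = - 2 \sin{\left(t \right)} + 4 \cos{\left(t \right)} identically.
Matching coefficients of the independent functions:
  [\sin{\left(t \right)}]:  A = -2
  [\cos{\left(t \right)}]:  - 2 A = 4
Solving: A = -2.
Check against the point condition:
  u(0, 1) = - 2 \sin{\left(1 \right)}  ⟹  A \sin{\left(1 \right)} = - 2 \sin{\left(1 \right)}  ✓
Hence u(x, t) = - 2 \sin{\left(t \right)}.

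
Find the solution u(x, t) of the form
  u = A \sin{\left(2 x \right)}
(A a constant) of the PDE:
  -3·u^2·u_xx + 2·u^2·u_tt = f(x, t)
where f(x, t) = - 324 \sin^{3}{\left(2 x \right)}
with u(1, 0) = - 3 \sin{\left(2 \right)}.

Substitute the ansatz u = A \sin{\left(2 x \right)} into the left-hand side.
Derivatives of the ansatz:
  u_xx = - 4 A \sin{\left(2 x \right)}
  u_tt = 0
Term by term:
  -3·u^2·u_xx = 12 A^{3} \sin^{3}{\left(2 x \right)}
  2·u^2·u_tt = 0
So the left-hand side equals
  12 A^{3} \sin^{3}{\left(2 x \right)}
This must equal f(x, t) = - 324 \sin^{3}{\left(2 x \right)} identically.
Matching coefficients of the independent functions:
  [\sin^{3}{\left(2 x \right)}]:  12 A^{3} = -324
Solving: A = -3.
Check against the point condition:
  u(1, 0) = - 3 \sin{\left(2 \right)}  ⟹  A \sin{\left(2 \right)} = - 3 \sin{\left(2 \right)}  ✓
Hence u(x, t) = - 3 \sin{\left(2 x \right)}.

Answer: u(x, t) = - 3 \sin{\left(2 x \right)}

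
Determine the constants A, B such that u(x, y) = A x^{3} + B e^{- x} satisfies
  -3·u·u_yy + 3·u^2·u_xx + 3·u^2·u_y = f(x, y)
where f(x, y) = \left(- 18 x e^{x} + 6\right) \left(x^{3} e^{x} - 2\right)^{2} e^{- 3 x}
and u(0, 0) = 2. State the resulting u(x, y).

Substitute the ansatz u = A x^{3} + B e^{- x} into the left-hand side.
Derivatives of the ansatz:
  u_yy = 0
  u_xx = 6 A x + B e^{- x}
  u_y = 0
Term by term:
  -3·u·u_yy = 0
  3·u^2·u_xx = 18 A^{3} x^{7} + 3 A^{2} B x^{6} e^{- x} + 36 A^{2} B x^{4} e^{- x} + 6 A B^{2} x^{3} e^{- 2 x} + 18 A B^{2} x e^{- 2 x} + 3 B^{3} e^{- 3 x}
  3·u^2·u_y = 0
So the left-hand side equals
  18 A^{3} x^{7} + 3 A^{2} B x^{6} e^{- x} + 36 A^{2} B x^{4} e^{- x} + 6 A B^{2} x^{3} e^{- 2 x} + 18 A B^{2} x e^{- 2 x} + 3 B^{3} e^{- 3 x}
This must equal f(x, y) identically; expanded, f = - 18 x^{7} + 6 x^{6} e^{- x} + 72 x^{4} e^{- x} - 24 x^{3} e^{- 2 x} - 72 x e^{- 2 x} + 24 e^{- 3 x}.
Matching coefficients of the independent functions:
  [x^{7}]:  18 A^{3} = -18
  [x e^{- 2 x}]:  18 A B^{2} = -72
  [x^{3} e^{- 2 x}]:  6 A B^{2} = -24
  [x^{4} e^{- x}]:  36 A^{2} B = 72
  [x^{6} e^{- x}]:  3 A^{2} B = 6
  [e^{- 3 x}]:  3 B^{3} = 24
Solving: A = -1, B = 2.
Check against the point condition:
  u(0, 0) = 2  ⟹  B = 2  ✓
Hence u(x, y) = - x^{3} + 2 e^{- x}.

Answer: u(x, y) = - x^{3} + 2 e^{- x}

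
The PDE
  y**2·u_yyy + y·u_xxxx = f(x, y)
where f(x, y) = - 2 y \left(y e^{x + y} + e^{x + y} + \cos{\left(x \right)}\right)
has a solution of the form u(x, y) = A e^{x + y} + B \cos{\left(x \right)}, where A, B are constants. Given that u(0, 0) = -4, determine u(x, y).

Answer: u(x, y) = - 2 e^{x + y} - 2 \cos{\left(x \right)}

Derivation:
Substitute the ansatz u = A e^{x + y} + B \cos{\left(x \right)} into the left-hand side.
Derivatives of the ansatz:
  u_yyy = A e^{x} e^{y}
  u_xxxx = A e^{x} e^{y} + B \cos{\left(x \right)}
Term by term:
  y**2·u_yyy = A y^{2} e^{x} e^{y}
  y·u_xxxx = A y e^{x} e^{y} + B y \cos{\left(x \right)}
So the left-hand side equals
  A y^{2} e^{x} e^{y} + A y e^{x} e^{y} + B y \cos{\left(x \right)}
This must equal f(x, y) identically; expanded, f = - 2 y^{2} e^{x} e^{y} - 2 y e^{x} e^{y} - 2 y \cos{\left(x \right)}.
Matching coefficients of the independent functions:
  [y \cos{\left(x \right)}]:  B = -2
  [y e^{x} e^{y}, y^{2} e^{x} e^{y}]:  A = -2
Solving: A = -2, B = -2.
Check against the point condition:
  u(0, 0) = -4  ⟹  A + B = -4  ✓
Hence u(x, y) = - 2 e^{x + y} - 2 \cos{\left(x \right)}.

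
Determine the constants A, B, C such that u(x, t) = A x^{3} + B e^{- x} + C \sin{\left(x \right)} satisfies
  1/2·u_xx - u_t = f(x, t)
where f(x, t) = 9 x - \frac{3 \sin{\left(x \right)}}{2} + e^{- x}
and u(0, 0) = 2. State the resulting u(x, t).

Substitute the ansatz u = A x^{3} + B e^{- x} + C \sin{\left(x \right)} into the left-hand side.
Derivatives of the ansatz:
  u_xx = 6 A x + B e^{- x} - C \sin{\left(x \right)}
  u_t = 0
Term by term:
  1/2·u_xx = 3 A x + \frac{B e^{- x}}{2} - \frac{C \sin{\left(x \right)}}{2}
  -u_t = 0
So the left-hand side equals
  3 A x + \frac{B e^{- x}}{2} - \frac{C \sin{\left(x \right)}}{2}
This must equal f(x, t) = 9 x - \frac{3 \sin{\left(x \right)}}{2} + e^{- x} identically.
Matching coefficients of the independent functions:
  [x]:  3 A = 9
  [e^{- x}]:  \frac{B}{2} = 1
  [\sin{\left(x \right)}]:  - \frac{C}{2} = - \frac{3}{2}
Solving: A = 3, B = 2, C = 3.
Check against the point condition:
  u(0, 0) = 2  ⟹  B = 2  ✓
Hence u(x, t) = 3 x^{3} + 3 \sin{\left(x \right)} + 2 e^{- x}.

Answer: u(x, t) = 3 x^{3} + 3 \sin{\left(x \right)} + 2 e^{- x}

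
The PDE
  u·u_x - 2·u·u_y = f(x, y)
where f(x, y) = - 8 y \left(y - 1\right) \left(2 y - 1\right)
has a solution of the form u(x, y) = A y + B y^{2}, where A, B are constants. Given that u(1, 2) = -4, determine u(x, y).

Substitute the ansatz u = A y + B y^{2} into the left-hand side.
Derivatives of the ansatz:
  u_x = 0
  u_y = A + 2 B y
Term by term:
  u·u_x = 0
  -2·u·u_y = - 2 A^{2} y - 6 A B y^{2} - 4 B^{2} y^{3}
So the left-hand side equals
  - 2 A^{2} y - 6 A B y^{2} - 4 B^{2} y^{3}
This must equal f(x, y) identically; expanded, f = - 16 y^{3} + 24 y^{2} - 8 y.
Matching coefficients of the independent functions:
  [y]:  - 2 A^{2} = -8
  [y^{2}]:  - 6 A B = 24
  [y^{3}]:  - 4 B^{2} = -16
These equations allow (A, B) = (-2, 2) or (2, -2).
Impose the point condition(s):
  u(1, 2) = -4  ⟹  2 A + 4 B = -4
Only A = 2, B = -2 satisfies everything.
Hence u(x, y) = - 2 y^{2} + 2 y.

Answer: u(x, y) = - 2 y^{2} + 2 y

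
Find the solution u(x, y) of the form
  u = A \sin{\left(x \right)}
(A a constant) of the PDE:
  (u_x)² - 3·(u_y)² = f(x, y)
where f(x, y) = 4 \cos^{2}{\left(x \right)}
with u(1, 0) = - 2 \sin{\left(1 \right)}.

Substitute the ansatz u = A \sin{\left(x \right)} into the left-hand side.
Derivatives of the ansatz:
  u_x = A \cos{\left(x \right)}
  u_y = 0
Term by term:
  (u_x)² = A^{2} \cos^{2}{\left(x \right)}
  -3·(u_y)² = 0
So the left-hand side equals
  A^{2} \cos^{2}{\left(x \right)}
This must equal f(x, y) = 4 \cos^{2}{\left(x \right)} identically.
Matching coefficients of the independent functions:
  [\cos^{2}{\left(x \right)}]:  A^{2} = 4
These equations allow (A) = (-2) or (2).
Impose the point condition(s):
  u(1, 0) = - 2 \sin{\left(1 \right)}  ⟹  A \sin{\left(1 \right)} = - 2 \sin{\left(1 \right)}
Only A = -2 satisfies everything.
Hence u(x, y) = - 2 \sin{\left(x \right)}.

Answer: u(x, y) = - 2 \sin{\left(x \right)}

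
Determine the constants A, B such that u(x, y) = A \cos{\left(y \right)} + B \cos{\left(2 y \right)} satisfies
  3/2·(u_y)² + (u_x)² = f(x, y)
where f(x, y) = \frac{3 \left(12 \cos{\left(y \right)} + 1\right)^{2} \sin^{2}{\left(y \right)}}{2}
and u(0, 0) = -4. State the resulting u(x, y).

Substitute the ansatz u = A \cos{\left(y \right)} + B \cos{\left(2 y \right)} into the left-hand side.
Derivatives of the ansatz:
  u_y = - A \sin{\left(y \right)} - 2 B \sin{\left(2 y \right)}
  u_x = 0
Term by term:
  3/2·(u_y)² = \frac{3 A^{2} \sin^{2}{\left(y \right)}}{2} + 6 A B \sin{\left(y \right)} \sin{\left(2 y \right)} + 6 B^{2} \sin^{2}{\left(2 y \right)}
  (u_x)² = 0
So the left-hand side equals
  \frac{3 A^{2} \sin^{2}{\left(y \right)}}{2} + 6 A B \sin{\left(y \right)} \sin{\left(2 y \right)} + 6 B^{2} \sin^{2}{\left(2 y \right)}
This must equal f(x, y) identically; expanded, f = \frac{3 \sin^{2}{\left(y \right)}}{2} + 18 \sin{\left(y \right)} \sin{\left(2 y \right)} + 54 \sin^{2}{\left(2 y \right)}.
Matching coefficients of the independent functions:
  [\sin{\left(y \right)} \sin{\left(2 y \right)}]:  6 A B = 18
  [\sin^{2}{\left(y \right)}]:  \frac{3 A^{2}}{2} = \frac{3}{2}
  [\sin^{2}{\left(2 y \right)}]:  6 B^{2} = 54
These equations allow (A, B) = (-1, -3) or (1, 3).
Impose the point condition(s):
  u(0, 0) = -4  ⟹  A + B = -4
Only A = -1, B = -3 satisfies everything.
Hence u(x, y) = - \cos{\left(y \right)} - 3 \cos{\left(2 y \right)}.

Answer: u(x, y) = - \cos{\left(y \right)} - 3 \cos{\left(2 y \right)}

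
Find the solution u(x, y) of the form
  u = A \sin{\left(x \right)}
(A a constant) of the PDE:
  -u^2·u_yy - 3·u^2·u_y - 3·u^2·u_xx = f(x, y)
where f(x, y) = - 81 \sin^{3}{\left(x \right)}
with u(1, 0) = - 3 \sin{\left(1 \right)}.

Substitute the ansatz u = A \sin{\left(x \right)} into the left-hand side.
Derivatives of the ansatz:
  u_yy = 0
  u_y = 0
  u_xx = - A \sin{\left(x \right)}
Term by term:
  -u^2·u_yy = 0
  -3·u^2·u_y = 0
  -3·u^2·u_xx = 3 A^{3} \sin^{3}{\left(x \right)}
So the left-hand side equals
  3 A^{3} \sin^{3}{\left(x \right)}
This must equal f(x, y) = - 81 \sin^{3}{\left(x \right)} identically.
Matching coefficients of the independent functions:
  [\sin^{3}{\left(x \right)}]:  3 A^{3} = -81
Solving: A = -3.
Check against the point condition:
  u(1, 0) = - 3 \sin{\left(1 \right)}  ⟹  A \sin{\left(1 \right)} = - 3 \sin{\left(1 \right)}  ✓
Hence u(x, y) = - 3 \sin{\left(x \right)}.

Answer: u(x, y) = - 3 \sin{\left(x \right)}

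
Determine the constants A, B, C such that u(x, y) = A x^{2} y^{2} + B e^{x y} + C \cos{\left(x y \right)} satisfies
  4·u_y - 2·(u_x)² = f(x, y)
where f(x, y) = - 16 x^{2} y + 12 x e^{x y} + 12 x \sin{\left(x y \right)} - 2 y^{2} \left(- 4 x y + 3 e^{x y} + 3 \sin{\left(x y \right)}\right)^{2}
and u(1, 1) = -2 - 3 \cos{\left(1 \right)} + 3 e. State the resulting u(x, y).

Substitute the ansatz u = A x^{2} y^{2} + B e^{x y} + C \cos{\left(x y \right)} into the left-hand side.
Derivatives of the ansatz:
  u_y = 2 A x^{2} y + B x e^{x y} - C x \sin{\left(x y \right)}
  u_x = 2 A x y^{2} + B y e^{x y} - C y \sin{\left(x y \right)}
Term by term:
  4·u_y = 8 A x^{2} y + 4 B x e^{x y} - 4 C x \sin{\left(x y \right)}
  -2·(u_x)² = - 8 A^{2} x^{2} y^{4} - 8 A B x y^{3} e^{x y} + 8 A C x y^{3} \sin{\left(x y \right)} - 2 B^{2} y^{2} e^{2 x y} + 4 B C y^{2} e^{x y} \sin{\left(x y \right)} - 2 C^{2} y^{2} \sin^{2}{\left(x y \right)}
So the left-hand side equals
  - 8 A^{2} x^{2} y^{4} - 8 A B x y^{3} e^{x y} + 8 A C x y^{3} \sin{\left(x y \right)} + 8 A x^{2} y - 2 B^{2} y^{2} e^{2 x y} + 4 B C y^{2} e^{x y} \sin{\left(x y \right)} + 4 B x e^{x y} - 2 C^{2} y^{2} \sin^{2}{\left(x y \right)} - 4 C x \sin{\left(x y \right)}
This must equal f(x, y) identically; expanded, f = - 32 x^{2} y^{4} - 16 x^{2} y + 48 x y^{3} e^{x y} + 48 x y^{3} \sin{\left(x y \right)} + 12 x e^{x y} + 12 x \sin{\left(x y \right)} - 18 y^{2} e^{2 x y} - 36 y^{2} e^{x y} \sin{\left(x y \right)} - 18 y^{2} \sin^{2}{\left(x y \right)}.
Matching coefficients of the independent functions:
  [x e^{x y}]:  4 B = 12
  [x \sin{\left(x y \right)}]:  - 4 C = 12
  [x^{2} y]:  8 A = -16
  [x^{2} y^{4}]:  - 8 A^{2} = -32
  [y^{2} e^{2 x y}]:  - 2 B^{2} = -18
  [y^{2} \sin^{2}{\left(x y \right)}]:  - 2 C^{2} = -18
  [x y^{3} e^{x y}]:  - 8 A B = 48
  [x y^{3} \sin{\left(x y \right)}]:  8 A C = 48
  [y^{2} e^{x y} \sin{\left(x y \right)}]:  4 B C = -36
Solving: A = -2, B = 3, C = -3.
Check against the point condition:
  u(1, 1) = -2 - 3 \cos{\left(1 \right)} + 3 e  ⟹  A + e B + C \cos{\left(1 \right)} = -2 - 3 \cos{\left(1 \right)} + 3 e  ✓
Hence u(x, y) = - 2 x^{2} y^{2} + 3 e^{x y} - 3 \cos{\left(x y \right)}.

Answer: u(x, y) = - 2 x^{2} y^{2} + 3 e^{x y} - 3 \cos{\left(x y \right)}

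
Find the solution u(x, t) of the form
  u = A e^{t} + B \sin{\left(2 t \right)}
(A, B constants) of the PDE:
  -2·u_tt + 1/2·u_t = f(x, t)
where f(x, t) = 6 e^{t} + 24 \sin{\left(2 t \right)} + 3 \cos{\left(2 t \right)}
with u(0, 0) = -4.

Answer: u(x, t) = - 4 e^{t} + 3 \sin{\left(2 t \right)}

Derivation:
Substitute the ansatz u = A e^{t} + B \sin{\left(2 t \right)} into the left-hand side.
Derivatives of the ansatz:
  u_tt = A e^{t} - 4 B \sin{\left(2 t \right)}
  u_t = A e^{t} + 2 B \cos{\left(2 t \right)}
Term by term:
  -2·u_tt = - 2 A e^{t} + 8 B \sin{\left(2 t \right)}
  1/2·u_t = \frac{A e^{t}}{2} + B \cos{\left(2 t \right)}
So the left-hand side equals
  - \frac{3 A e^{t}}{2} + 8 B \sin{\left(2 t \right)} + B \cos{\left(2 t \right)}
This must equal f(x, t) = 6 e^{t} + 24 \sin{\left(2 t \right)} + 3 \cos{\left(2 t \right)} identically.
Matching coefficients of the independent functions:
  [e^{t}]:  - \frac{3 A}{2} = 6
  [\sin{\left(2 t \right)}]:  8 B = 24
  [\cos{\left(2 t \right)}]:  B = 3
Solving: A = -4, B = 3.
Check against the point condition:
  u(0, 0) = -4  ⟹  A = -4  ✓
Hence u(x, t) = - 4 e^{t} + 3 \sin{\left(2 t \right)}.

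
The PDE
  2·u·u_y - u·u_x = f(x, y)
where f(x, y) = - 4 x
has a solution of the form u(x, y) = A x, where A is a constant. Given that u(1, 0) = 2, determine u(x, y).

Answer: u(x, y) = 2 x

Derivation:
Substitute the ansatz u = A x into the left-hand side.
Derivatives of the ansatz:
  u_y = 0
  u_x = A
Term by term:
  2·u·u_y = 0
  -u·u_x = - A^{2} x
So the left-hand side equals
  - A^{2} x
This must equal f(x, y) = - 4 x identically.
Matching coefficients of the independent functions:
  [x]:  - A^{2} = -4
These equations allow (A) = (-2) or (2).
Impose the point condition(s):
  u(1, 0) = 2  ⟹  A = 2
Only A = 2 satisfies everything.
Hence u(x, y) = 2 x.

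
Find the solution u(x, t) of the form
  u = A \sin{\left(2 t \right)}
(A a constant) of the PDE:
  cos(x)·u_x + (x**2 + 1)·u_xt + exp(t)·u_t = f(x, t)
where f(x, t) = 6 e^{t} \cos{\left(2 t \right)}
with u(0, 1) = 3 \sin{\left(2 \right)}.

Substitute the ansatz u = A \sin{\left(2 t \right)} into the left-hand side.
Derivatives of the ansatz:
  u_x = 0
  u_xt = 0
  u_t = 2 A \cos{\left(2 t \right)}
Term by term:
  cos(x)·u_x = 0
  (x**2 + 1)·u_xt = 0
  exp(t)·u_t = 2 A e^{t} \cos{\left(2 t \right)}
So the left-hand side equals
  2 A e^{t} \cos{\left(2 t \right)}
This must equal f(x, t) = 6 e^{t} \cos{\left(2 t \right)} identically.
Matching coefficients of the independent functions:
  [e^{t} \cos{\left(2 t \right)}]:  2 A = 6
Solving: A = 3.
Check against the point condition:
  u(0, 1) = 3 \sin{\left(2 \right)}  ⟹  A \sin{\left(2 \right)} = 3 \sin{\left(2 \right)}  ✓
Hence u(x, t) = 3 \sin{\left(2 t \right)}.

Answer: u(x, t) = 3 \sin{\left(2 t \right)}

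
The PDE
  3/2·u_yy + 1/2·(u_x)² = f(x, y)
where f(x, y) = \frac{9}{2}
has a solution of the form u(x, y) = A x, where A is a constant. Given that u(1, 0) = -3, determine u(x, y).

Answer: u(x, y) = - 3 x

Derivation:
Substitute the ansatz u = A x into the left-hand side.
Derivatives of the ansatz:
  u_yy = 0
  u_x = A
Term by term:
  3/2·u_yy = 0
  1/2·(u_x)² = \frac{A^{2}}{2}
So the left-hand side equals
  \frac{A^{2}}{2}
This must equal f(x, y) = \frac{9}{2} identically.
Matching coefficients of the independent functions:
  [constant term]:  \frac{A^{2}}{2} = \frac{9}{2}
These equations allow (A) = (-3) or (3).
Impose the point condition(s):
  u(1, 0) = -3  ⟹  A = -3
Only A = -3 satisfies everything.
Hence u(x, y) = - 3 x.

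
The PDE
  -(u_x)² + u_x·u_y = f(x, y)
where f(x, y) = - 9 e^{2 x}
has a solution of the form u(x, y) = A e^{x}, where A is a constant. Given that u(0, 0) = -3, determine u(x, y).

Substitute the ansatz u = A e^{x} into the left-hand side.
Derivatives of the ansatz:
  u_x = A e^{x}
  u_y = 0
Term by term:
  -(u_x)² = - A^{2} e^{2 x}
  u_x·u_y = 0
So the left-hand side equals
  - A^{2} e^{2 x}
This must equal f(x, y) = - 9 e^{2 x} identically.
Matching coefficients of the independent functions:
  [e^{2 x}]:  - A^{2} = -9
These equations allow (A) = (-3) or (3).
Impose the point condition(s):
  u(0, 0) = -3  ⟹  A = -3
Only A = -3 satisfies everything.
Hence u(x, y) = - 3 e^{x}.

Answer: u(x, y) = - 3 e^{x}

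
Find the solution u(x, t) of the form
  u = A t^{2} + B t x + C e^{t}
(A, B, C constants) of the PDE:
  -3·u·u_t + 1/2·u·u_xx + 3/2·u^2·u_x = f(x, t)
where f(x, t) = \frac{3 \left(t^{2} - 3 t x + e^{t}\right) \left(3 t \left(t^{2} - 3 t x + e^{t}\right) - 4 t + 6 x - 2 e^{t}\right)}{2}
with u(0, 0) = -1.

Substitute the ansatz u = A t^{2} + B t x + C e^{t} into the left-hand side.
Derivatives of the ansatz:
  u_t = 2 A t + B x + C e^{t}
  u_xx = 0
  u_x = B t
Term by term:
  -3·u·u_t = - 6 A^{2} t^{3} - 9 A B t^{2} x - 3 A C t^{2} e^{t} - 6 A C t e^{t} - 3 B^{2} t x^{2} - 3 B C t x e^{t} - 3 B C x e^{t} - 3 C^{2} e^{2 t}
  1/2·u·u_xx = 0
  3/2·u^2·u_x = \frac{3 A^{2} B t^{5}}{2} + 3 A B^{2} t^{4} x + 3 A B C t^{3} e^{t} + \frac{3 B^{3} t^{3} x^{2}}{2} + 3 B^{2} C t^{2} x e^{t} + \frac{3 B C^{2} t e^{2 t}}{2}
So the left-hand side equals
  \frac{3 A^{2} B t^{5}}{2} - 6 A^{2} t^{3} + 3 A B^{2} t^{4} x + 3 A B C t^{3} e^{t} - 9 A B t^{2} x - 3 A C t^{2} e^{t} - 6 A C t e^{t} + \frac{3 B^{3} t^{3} x^{2}}{2} + 3 B^{2} C t^{2} x e^{t} - 3 B^{2} t x^{2} + \frac{3 B C^{2} t e^{2 t}}{2} - 3 B C t x e^{t} - 3 B C x e^{t} - 3 C^{2} e^{2 t}
This must equal f(x, t) identically; expanded, f = \frac{9 t^{5}}{2} - 27 t^{4} x + \frac{81 t^{3} x^{2}}{2} + 9 t^{3} e^{t} - 6 t^{3} - 27 t^{2} x e^{t} + 27 t^{2} x - 3 t^{2} e^{t} - 27 t x^{2} + 9 t x e^{t} + \frac{9 t e^{2 t}}{2} - 6 t e^{t} + 9 x e^{t} - 3 e^{2 t}.
Matching coefficients of the independent functions:
  [t^{3}]:  - 6 A^{2} = -6
  [t^{5}]:  \frac{3 A^{2} B}{2} = \frac{9}{2}
  [t x^{2}]:  - 3 B^{2} = -27
  [t e^{t}]:  - 6 A C = -6
  [t e^{2 t}]:  \frac{3 B C^{2}}{2} = \frac{9}{2}
  [t^{2} x]:  - 9 A B = 27
  [t^{2} e^{t}]:  - 3 A C = -3
  [t^{3} x^{2}]:  \frac{3 B^{3}}{2} = \frac{81}{2}
  [t^{3} e^{t}]:  3 A B C = 9
  [t^{4} x]:  3 A B^{2} = -27
  [x e^{t}, t x e^{t}]:  - 3 B C = 9
  [t^{2} x e^{t}]:  3 B^{2} C = -27
  [e^{2 t}]:  - 3 C^{2} = -3
Solving: A = -1, B = 3, C = -1.
Check against the point condition:
  u(0, 0) = -1  ⟹  C = -1  ✓
Hence u(x, t) = - t^{2} + 3 t x - e^{t}.

Answer: u(x, t) = - t^{2} + 3 t x - e^{t}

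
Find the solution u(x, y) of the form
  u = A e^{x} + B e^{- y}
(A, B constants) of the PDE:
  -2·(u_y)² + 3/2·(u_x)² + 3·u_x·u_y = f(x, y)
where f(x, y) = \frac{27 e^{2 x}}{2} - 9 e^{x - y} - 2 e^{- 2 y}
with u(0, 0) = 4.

Substitute the ansatz u = A e^{x} + B e^{- y} into the left-hand side.
Derivatives of the ansatz:
  u_y = - B e^{- y}
  u_x = A e^{x}
Term by term:
  -2·(u_y)² = - 2 B^{2} e^{- 2 y}
  3/2·(u_x)² = \frac{3 A^{2} e^{2 x}}{2}
  3·u_x·u_y = - 3 A B e^{x} e^{- y}
So the left-hand side equals
  \frac{3 A^{2} e^{2 x}}{2} - 3 A B e^{x} e^{- y} - 2 B^{2} e^{- 2 y}
This must equal f(x, y) identically; expanded, f = \frac{27 e^{2 x}}{2} - 9 e^{x} e^{- y} - 2 e^{- 2 y}.
Matching coefficients of the independent functions:
  [e^{x} e^{- y}]:  - 3 A B = -9
  [e^{2 x}]:  \frac{3 A^{2}}{2} = \frac{27}{2}
  [e^{- 2 y}]:  - 2 B^{2} = -2
These equations allow (A, B) = (-3, -1) or (3, 1).
Impose the point condition(s):
  u(0, 0) = 4  ⟹  A + B = 4
Only A = 3, B = 1 satisfies everything.
Hence u(x, y) = 3 e^{x} + e^{- y}.

Answer: u(x, y) = 3 e^{x} + e^{- y}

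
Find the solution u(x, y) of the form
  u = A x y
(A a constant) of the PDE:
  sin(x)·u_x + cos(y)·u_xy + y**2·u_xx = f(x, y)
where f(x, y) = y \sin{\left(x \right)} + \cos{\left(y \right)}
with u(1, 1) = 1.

Substitute the ansatz u = A x y into the left-hand side.
Derivatives of the ansatz:
  u_x = A y
  u_xy = A
  u_xx = 0
Term by term:
  sin(x)·u_x = A y \sin{\left(x \right)}
  cos(y)·u_xy = A \cos{\left(y \right)}
  y**2·u_xx = 0
So the left-hand side equals
  A y \sin{\left(x \right)} + A \cos{\left(y \right)}
This must equal f(x, y) = y \sin{\left(x \right)} + \cos{\left(y \right)} identically.
Matching coefficients of the independent functions:
  [y \sin{\left(x \right)}, \cos{\left(y \right)}]:  A = 1
Solving: A = 1.
Check against the point condition:
  u(1, 1) = 1  ⟹  A = 1  ✓
Hence u(x, y) = x y.

Answer: u(x, y) = x y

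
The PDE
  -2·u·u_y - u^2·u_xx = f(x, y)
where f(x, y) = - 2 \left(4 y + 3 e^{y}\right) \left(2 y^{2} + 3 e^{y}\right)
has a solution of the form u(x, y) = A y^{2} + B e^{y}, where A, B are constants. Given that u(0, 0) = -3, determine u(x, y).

Substitute the ansatz u = A y^{2} + B e^{y} into the left-hand side.
Derivatives of the ansatz:
  u_y = 2 A y + B e^{y}
  u_xx = 0
Term by term:
  -2·u·u_y = - 4 A^{2} y^{3} - 2 A B y^{2} e^{y} - 4 A B y e^{y} - 2 B^{2} e^{2 y}
  -u^2·u_xx = 0
So the left-hand side equals
  - 4 A^{2} y^{3} - 2 A B y^{2} e^{y} - 4 A B y e^{y} - 2 B^{2} e^{2 y}
This must equal f(x, y) identically; expanded, f = - 16 y^{3} - 12 y^{2} e^{y} - 24 y e^{y} - 18 e^{2 y}.
Matching coefficients of the independent functions:
  [y^{3}]:  - 4 A^{2} = -16
  [y e^{y}]:  - 4 A B = -24
  [y^{2} e^{y}]:  - 2 A B = -12
  [e^{2 y}]:  - 2 B^{2} = -18
These equations allow (A, B) = (-2, -3) or (2, 3).
Impose the point condition(s):
  u(0, 0) = -3  ⟹  B = -3
Only A = -2, B = -3 satisfies everything.
Hence u(x, y) = - 2 y^{2} - 3 e^{y}.

Answer: u(x, y) = - 2 y^{2} - 3 e^{y}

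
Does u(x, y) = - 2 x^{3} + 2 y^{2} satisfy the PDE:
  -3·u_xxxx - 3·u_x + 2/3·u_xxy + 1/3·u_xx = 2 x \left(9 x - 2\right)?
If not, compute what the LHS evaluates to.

Evaluate each term of the left-hand side for u = - 2 x^{3} + 2 y^{2}.
Derivatives:
  u_xxxx = 0
  u_x = - 6 x^{2}
  u_xxy = 0
  u_xx = - 12 x
Terms:
  -3·u_xxxx = 0
  -3·u_x = 18 x^{2}
  2/3·u_xxy = 0
  1/3·u_xx = - 4 x
Sum: LHS = 2 x \left(9 x - 2\right)
This is exactly the given right-hand side, so u is a solution.

Answer: Yes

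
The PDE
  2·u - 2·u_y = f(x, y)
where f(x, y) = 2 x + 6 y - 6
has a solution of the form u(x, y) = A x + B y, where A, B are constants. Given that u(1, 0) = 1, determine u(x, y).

Answer: u(x, y) = x + 3 y

Derivation:
Substitute the ansatz u = A x + B y into the left-hand side.
Derivatives of the ansatz:
  u_y = B
Term by term:
  2·u = 2 A x + 2 B y
  -2·u_y = - 2 B
So the left-hand side equals
  2 A x + 2 B y - 2 B
This must equal f(x, y) = 2 x + 6 y - 6 identically.
Matching coefficients of the independent functions:
  [constant term]:  - 2 B = -6
  [x]:  2 A = 2
  [y]:  2 B = 6
Solving: A = 1, B = 3.
Check against the point condition:
  u(1, 0) = 1  ⟹  A = 1  ✓
Hence u(x, y) = x + 3 y.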